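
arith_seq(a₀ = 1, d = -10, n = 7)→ [1, -9, -19, -29, -39, -49, -59]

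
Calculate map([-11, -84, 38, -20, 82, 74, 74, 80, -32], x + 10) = -11+10=-1, -84+10=-74, 38+10=48, -20+10=-10, 82+10=92, 74+10=84, 74+10=84, 80+10=90, -32+10=-22
= [-1, -74, 48, -10, 92, 84, 84, 90, -22]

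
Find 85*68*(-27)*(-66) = 10299960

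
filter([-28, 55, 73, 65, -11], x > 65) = keep x where x > 65: -28✗, 55✗, 73✓, 65✗, -11✗
= [73]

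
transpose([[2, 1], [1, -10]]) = [[2, 1], [1, -10]]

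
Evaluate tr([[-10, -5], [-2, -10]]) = diagonal: (-10) + (-10)
= -20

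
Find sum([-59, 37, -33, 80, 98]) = (-59) + 37 + (-33) + 80 + 98
= 123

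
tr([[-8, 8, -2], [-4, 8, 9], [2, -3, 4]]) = diagonal: (-8) + 8 + 4
= 4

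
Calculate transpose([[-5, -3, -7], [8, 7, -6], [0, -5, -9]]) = [[-5, 8, 0], [-3, 7, -5], [-7, -6, -9]]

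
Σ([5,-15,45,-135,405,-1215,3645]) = 2735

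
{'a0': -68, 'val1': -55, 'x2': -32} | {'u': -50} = {'a0': -68, 'val1': -55, 'x2': -32, 'u': -50}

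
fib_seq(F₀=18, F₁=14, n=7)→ [18, 14, 32, 46, 78, 124, 202]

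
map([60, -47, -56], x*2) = [120, -94, -112]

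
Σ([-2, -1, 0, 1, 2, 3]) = (-2) + (-1) + 0 + 1 + 2 + 3
= 3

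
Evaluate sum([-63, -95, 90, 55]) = (-63) + (-95) + 90 + 55
= -13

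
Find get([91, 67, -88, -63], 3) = -63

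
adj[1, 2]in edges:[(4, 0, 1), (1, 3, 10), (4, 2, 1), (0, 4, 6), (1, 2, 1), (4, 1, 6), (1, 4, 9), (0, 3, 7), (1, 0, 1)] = 1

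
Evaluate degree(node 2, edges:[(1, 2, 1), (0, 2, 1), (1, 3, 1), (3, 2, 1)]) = 3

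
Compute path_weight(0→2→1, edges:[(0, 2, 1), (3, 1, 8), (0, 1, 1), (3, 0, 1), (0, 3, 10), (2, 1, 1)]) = w(0→2)=1 + w(2→1)=1
= 2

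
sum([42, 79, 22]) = 42 + 79 + 22
= 143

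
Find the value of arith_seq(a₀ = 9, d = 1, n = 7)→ [9, 10, 11, 12, 13, 14, 15]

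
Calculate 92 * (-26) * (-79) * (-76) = -14361568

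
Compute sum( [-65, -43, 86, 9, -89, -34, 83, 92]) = (-65) + (-43) + 86 + 9 + (-89) + (-34) + 83 + 92
= 39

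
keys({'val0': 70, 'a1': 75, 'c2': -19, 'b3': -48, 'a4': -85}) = ['val0', 'a1', 'c2', 'b3', 'a4']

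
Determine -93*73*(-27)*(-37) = -6782211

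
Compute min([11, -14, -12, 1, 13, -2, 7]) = -14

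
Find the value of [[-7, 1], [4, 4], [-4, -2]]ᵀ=[[-7, 4, -4], [1, 4, -2]]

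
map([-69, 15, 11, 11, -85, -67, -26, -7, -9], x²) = (-69)²=4761, (15)²=225, (11)²=121, (11)²=121, (-85)²=7225, (-67)²=4489, (-26)²=676, (-7)²=49, (-9)²=81
= [4761, 225, 121, 121, 7225, 4489, 676, 49, 81]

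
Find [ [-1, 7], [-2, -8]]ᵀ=[[-1, -2], [7, -8]]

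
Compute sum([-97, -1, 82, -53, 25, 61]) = 17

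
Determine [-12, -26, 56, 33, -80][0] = -12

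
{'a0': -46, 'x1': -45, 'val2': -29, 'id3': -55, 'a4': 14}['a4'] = 14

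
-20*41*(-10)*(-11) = -90200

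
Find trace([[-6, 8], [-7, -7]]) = diagonal: (-6) + (-7)
= -13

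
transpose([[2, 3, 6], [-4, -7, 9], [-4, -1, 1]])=[[2, -4, -4], [3, -7, -1], [6, 9, 1]]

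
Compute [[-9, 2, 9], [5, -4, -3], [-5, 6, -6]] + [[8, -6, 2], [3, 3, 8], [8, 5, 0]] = [[-1, -4, 11], [8, -1, 5], [3, 11, -6]]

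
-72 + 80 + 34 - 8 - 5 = 29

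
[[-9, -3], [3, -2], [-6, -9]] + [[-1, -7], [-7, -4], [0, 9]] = [[-10, -10], [-4, -6], [-6, 0]]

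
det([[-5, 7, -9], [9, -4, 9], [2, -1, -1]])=133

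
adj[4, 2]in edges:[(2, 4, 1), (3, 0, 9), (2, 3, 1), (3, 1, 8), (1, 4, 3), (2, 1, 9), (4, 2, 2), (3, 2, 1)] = 2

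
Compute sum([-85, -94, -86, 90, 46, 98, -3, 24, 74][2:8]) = slice → [-86, 90, 46, 98, -3, 24]
(-86) + 90 + 46 + 98 + (-3) + 24
= 169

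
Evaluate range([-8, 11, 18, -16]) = 34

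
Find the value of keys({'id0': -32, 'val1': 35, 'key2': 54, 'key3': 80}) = ['id0', 'val1', 'key2', 'key3']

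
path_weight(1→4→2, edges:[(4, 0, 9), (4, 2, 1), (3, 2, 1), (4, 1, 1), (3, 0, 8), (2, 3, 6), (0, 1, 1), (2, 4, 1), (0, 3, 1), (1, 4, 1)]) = w(1→4)=1 + w(4→2)=1
= 2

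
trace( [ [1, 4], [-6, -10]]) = -9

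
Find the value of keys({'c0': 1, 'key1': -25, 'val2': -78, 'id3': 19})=['c0', 'key1', 'val2', 'id3']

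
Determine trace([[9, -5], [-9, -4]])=5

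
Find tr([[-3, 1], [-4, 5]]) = diagonal: (-3) + 5
= 2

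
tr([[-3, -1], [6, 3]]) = diagonal: (-3) + 3
= 0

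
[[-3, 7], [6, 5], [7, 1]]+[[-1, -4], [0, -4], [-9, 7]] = [[-4, 3], [6, 1], [-2, 8]]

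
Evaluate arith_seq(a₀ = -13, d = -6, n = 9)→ [-13, -19, -25, -31, -37, -43, -49, -55, -61]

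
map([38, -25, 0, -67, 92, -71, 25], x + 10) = 38+10=48, -25+10=-15, 0+10=10, -67+10=-57, 92+10=102, -71+10=-61, 25+10=35
= [48, -15, 10, -57, 102, -61, 35]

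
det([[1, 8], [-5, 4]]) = 44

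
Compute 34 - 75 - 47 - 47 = -135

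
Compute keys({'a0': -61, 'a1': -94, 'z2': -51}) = ['a0', 'a1', 'z2']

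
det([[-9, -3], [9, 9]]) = -54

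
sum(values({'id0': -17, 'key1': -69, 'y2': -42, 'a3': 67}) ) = -61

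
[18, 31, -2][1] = 31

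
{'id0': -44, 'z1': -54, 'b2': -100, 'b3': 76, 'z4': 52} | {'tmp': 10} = {'id0': -44, 'z1': -54, 'b2': -100, 'b3': 76, 'z4': 52, 'tmp': 10}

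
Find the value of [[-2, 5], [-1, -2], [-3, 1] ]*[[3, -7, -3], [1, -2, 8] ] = C[0][0] = (-2)*(3) + (5)*(1) = -1
C[0][1] = (-2)*(-7) + (5)*(-2) = 4
C[0][2] = (-2)*(-3) + (5)*(8) = 46
C[1][0] = (-1)*(3) + (-2)*(1) = -5
C[1][1] = (-1)*(-7) + (-2)*(-2) = 11
C[1][2] = (-1)*(-3) + (-2)*(8) = -13
... (3 more cells)
= [[-1, 4, 46], [-5, 11, -13], [-8, 19, 17]]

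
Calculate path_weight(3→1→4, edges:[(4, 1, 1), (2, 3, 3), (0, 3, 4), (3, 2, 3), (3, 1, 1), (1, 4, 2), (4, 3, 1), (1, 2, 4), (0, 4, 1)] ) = w(3→1)=1 + w(1→4)=2
= 3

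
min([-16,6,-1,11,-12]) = -16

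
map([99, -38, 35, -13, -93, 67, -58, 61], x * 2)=99*2=198, -38*2=-76, 35*2=70, -13*2=-26, -93*2=-186, 67*2=134, -58*2=-116, 61*2=122
= [198, -76, 70, -26, -186, 134, -116, 122]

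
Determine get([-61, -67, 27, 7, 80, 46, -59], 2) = 27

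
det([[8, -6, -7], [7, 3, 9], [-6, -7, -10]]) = 385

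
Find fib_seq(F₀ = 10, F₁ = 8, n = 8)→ [10, 8, 18, 26, 44, 70, 114, 184]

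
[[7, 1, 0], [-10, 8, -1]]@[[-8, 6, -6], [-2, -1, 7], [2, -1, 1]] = [[-58, 41, -35], [62, -67, 115]]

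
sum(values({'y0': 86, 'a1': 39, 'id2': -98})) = 27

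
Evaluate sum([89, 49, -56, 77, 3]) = 89 + 49 + (-56) + 77 + 3
= 162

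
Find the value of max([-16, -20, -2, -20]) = -2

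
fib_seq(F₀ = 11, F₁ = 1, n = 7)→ F_2 = F_1 + F_0 = 12
F_3 = F_2 + F_1 = 13
F_4 = F_3 + F_2 = 25
...
= [11, 1, 12, 13, 25, 38, 63]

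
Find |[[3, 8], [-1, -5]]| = -7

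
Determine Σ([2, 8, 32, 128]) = 2 + 8 + 32 + 128
= 170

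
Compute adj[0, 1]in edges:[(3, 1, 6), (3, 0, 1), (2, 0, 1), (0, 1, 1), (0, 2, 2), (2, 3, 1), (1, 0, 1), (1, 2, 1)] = 1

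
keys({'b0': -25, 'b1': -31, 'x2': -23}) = ['b0', 'b1', 'x2']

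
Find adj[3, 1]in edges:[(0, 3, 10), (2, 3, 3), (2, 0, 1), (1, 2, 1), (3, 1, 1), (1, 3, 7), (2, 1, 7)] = 1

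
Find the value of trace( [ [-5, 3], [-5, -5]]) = diagonal: (-5) + (-5)
= -10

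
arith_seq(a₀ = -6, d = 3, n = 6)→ [-6, -3, 0, 3, 6, 9]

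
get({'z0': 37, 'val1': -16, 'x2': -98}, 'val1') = -16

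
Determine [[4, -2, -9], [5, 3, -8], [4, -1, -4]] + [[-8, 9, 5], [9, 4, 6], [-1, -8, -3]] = [[-4, 7, -4], [14, 7, -2], [3, -9, -7]]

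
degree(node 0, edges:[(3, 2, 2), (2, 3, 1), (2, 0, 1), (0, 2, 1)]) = 2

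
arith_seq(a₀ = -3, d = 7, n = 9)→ [-3, 4, 11, 18, 25, 32, 39, 46, 53]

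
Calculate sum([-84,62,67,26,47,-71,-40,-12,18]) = (-84) + 62 + 67 + 26 + 47 + (-71) + (-40) + (-12) + 18
= 13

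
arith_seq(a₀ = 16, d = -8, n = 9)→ a_0 = 16 + 0*-8 = 16
a_1 = 16 + 1*-8 = 8
a_2 = 16 + 2*-8 = 0
...
= [16, 8, 0, -8, -16, -24, -32, -40, -48]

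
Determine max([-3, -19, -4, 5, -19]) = 5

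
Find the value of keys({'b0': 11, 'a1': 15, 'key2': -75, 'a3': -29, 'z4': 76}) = ['b0', 'a1', 'key2', 'a3', 'z4']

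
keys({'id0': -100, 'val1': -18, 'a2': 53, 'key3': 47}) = ['id0', 'val1', 'a2', 'key3']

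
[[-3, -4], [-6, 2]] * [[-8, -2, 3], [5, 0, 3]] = C[0][0] = (-3)*(-8) + (-4)*(5) = 4
C[0][1] = (-3)*(-2) + (-4)*(0) = 6
C[0][2] = (-3)*(3) + (-4)*(3) = -21
C[1][0] = (-6)*(-8) + (2)*(5) = 58
C[1][1] = (-6)*(-2) + (2)*(0) = 12
C[1][2] = (-6)*(3) + (2)*(3) = -12
= [[4, 6, -21], [58, 12, -12]]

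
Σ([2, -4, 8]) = 6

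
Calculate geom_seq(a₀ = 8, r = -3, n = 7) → [8, -24, 72, -216, 648, -1944, 5832]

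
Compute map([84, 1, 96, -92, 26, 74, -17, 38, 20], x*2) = 84*2=168, 1*2=2, 96*2=192, -92*2=-184, 26*2=52, 74*2=148, -17*2=-34, 38*2=76, 20*2=40
= [168, 2, 192, -184, 52, 148, -34, 76, 40]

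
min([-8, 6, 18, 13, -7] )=-8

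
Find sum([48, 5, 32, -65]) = 20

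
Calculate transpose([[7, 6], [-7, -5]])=[[7, -7], [6, -5]]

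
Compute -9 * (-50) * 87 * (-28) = -1096200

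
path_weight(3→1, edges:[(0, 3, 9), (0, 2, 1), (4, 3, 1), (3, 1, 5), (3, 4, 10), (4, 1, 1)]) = w(3→1)=5
= 5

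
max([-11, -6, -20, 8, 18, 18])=18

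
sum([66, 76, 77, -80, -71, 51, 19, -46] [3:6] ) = -100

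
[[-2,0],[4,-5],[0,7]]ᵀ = [[-2, 4, 0], [0, -5, 7]]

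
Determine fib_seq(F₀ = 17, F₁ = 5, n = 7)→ F_2 = F_1 + F_0 = 22
F_3 = F_2 + F_1 = 27
F_4 = F_3 + F_2 = 49
...
= [17, 5, 22, 27, 49, 76, 125]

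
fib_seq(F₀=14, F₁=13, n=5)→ [14, 13, 27, 40, 67]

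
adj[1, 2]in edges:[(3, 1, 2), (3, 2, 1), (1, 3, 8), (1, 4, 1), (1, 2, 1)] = 1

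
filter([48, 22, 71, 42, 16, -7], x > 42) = keep x where x > 42: 48✓, 22✗, 71✓, 42✗, 16✗, -7✗
= [48, 71]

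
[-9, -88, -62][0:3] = [-9, -88, -62]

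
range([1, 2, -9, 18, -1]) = 27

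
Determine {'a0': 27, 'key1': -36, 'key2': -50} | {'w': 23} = {'a0': 27, 'key1': -36, 'key2': -50, 'w': 23}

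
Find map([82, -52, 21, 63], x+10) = [92, -42, 31, 73]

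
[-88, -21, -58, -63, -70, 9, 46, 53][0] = -88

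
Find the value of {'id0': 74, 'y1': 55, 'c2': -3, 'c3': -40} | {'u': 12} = {'id0': 74, 'y1': 55, 'c2': -3, 'c3': -40, 'u': 12}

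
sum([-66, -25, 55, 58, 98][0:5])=120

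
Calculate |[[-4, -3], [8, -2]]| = (-4)*(-2) - (-3)*(8)
= 32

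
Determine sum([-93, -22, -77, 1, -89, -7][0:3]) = slice → [-93, -22, -77]
(-93) + (-22) + (-77)
= -192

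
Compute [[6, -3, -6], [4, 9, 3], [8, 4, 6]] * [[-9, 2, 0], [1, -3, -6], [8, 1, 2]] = [[-105, 15, 6], [-3, -16, -48], [-20, 10, -12]]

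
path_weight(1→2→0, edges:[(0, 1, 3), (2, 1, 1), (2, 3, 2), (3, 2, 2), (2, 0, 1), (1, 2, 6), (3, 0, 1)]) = 7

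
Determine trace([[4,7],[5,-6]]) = -2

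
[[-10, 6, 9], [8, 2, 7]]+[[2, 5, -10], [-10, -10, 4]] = [[-8, 11, -1], [-2, -8, 11]]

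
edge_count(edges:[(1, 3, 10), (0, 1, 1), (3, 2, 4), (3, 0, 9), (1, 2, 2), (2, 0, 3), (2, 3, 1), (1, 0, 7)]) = 8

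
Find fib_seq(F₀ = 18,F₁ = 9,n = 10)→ [18, 9, 27, 36, 63, 99, 162, 261, 423, 684]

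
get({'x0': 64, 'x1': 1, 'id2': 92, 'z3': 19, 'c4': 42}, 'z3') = 19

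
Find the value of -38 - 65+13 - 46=-136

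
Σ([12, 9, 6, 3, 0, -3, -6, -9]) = 12 + 9 + 6 + 3 + 0 + (-3) + (-6) + (-9)
= 12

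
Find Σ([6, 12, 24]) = 6 + 12 + 24
= 42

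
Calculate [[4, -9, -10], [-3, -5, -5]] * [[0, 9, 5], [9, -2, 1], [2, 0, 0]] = C[0][0] = (4)*(0) + (-9)*(9) + (-10)*(2) = -101
C[0][1] = (4)*(9) + (-9)*(-2) + (-10)*(0) = 54
C[0][2] = (4)*(5) + (-9)*(1) + (-10)*(0) = 11
C[1][0] = (-3)*(0) + (-5)*(9) + (-5)*(2) = -55
C[1][1] = (-3)*(9) + (-5)*(-2) + (-5)*(0) = -17
C[1][2] = (-3)*(5) + (-5)*(1) + (-5)*(0) = -20
= [[-101, 54, 11], [-55, -17, -20]]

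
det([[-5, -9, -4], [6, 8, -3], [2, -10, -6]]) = 424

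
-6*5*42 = -1260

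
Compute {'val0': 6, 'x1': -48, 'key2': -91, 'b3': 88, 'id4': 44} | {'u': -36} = {'val0': 6, 'x1': -48, 'key2': -91, 'b3': 88, 'id4': 44, 'u': -36}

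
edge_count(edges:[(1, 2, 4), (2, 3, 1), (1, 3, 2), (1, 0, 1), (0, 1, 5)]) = 5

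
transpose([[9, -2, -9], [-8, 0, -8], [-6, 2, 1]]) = [[9, -8, -6], [-2, 0, 2], [-9, -8, 1]]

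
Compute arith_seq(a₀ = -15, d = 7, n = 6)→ [-15, -8, -1, 6, 13, 20]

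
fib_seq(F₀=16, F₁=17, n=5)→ [16, 17, 33, 50, 83]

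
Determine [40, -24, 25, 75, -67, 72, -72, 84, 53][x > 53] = keep x where x > 53: 40✗, -24✗, 25✗, 75✓, -67✗, 72✓, -72✗, 84✓, 53✗
= [75, 72, 84]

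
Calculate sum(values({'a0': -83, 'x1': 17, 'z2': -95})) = -161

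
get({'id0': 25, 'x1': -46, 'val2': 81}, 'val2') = 81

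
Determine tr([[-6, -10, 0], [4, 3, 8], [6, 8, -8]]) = diagonal: (-6) + 3 + (-8)
= -11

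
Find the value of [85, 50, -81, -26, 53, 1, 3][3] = -26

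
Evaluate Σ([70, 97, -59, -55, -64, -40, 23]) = -28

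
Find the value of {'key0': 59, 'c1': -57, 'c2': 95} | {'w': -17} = {'key0': 59, 'c1': -57, 'c2': 95, 'w': -17}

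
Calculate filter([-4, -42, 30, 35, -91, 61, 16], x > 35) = [61]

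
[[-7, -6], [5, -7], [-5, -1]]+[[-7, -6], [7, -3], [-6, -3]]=[[-14, -12], [12, -10], [-11, -4]]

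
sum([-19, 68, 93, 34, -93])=83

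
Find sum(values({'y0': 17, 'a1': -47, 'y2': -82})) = -112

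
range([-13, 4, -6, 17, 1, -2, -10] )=30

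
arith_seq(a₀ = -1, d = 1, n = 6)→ a_0 = -1 + 0*1 = -1
a_1 = -1 + 1*1 = 0
a_2 = -1 + 2*1 = 1
...
= [-1, 0, 1, 2, 3, 4]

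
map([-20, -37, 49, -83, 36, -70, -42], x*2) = [-40, -74, 98, -166, 72, -140, -84]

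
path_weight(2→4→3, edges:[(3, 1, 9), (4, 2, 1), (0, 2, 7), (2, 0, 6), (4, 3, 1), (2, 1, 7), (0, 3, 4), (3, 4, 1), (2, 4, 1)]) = 2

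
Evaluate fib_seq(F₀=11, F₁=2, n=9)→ [11, 2, 13, 15, 28, 43, 71, 114, 185]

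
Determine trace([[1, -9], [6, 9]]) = diagonal: 1 + 9
= 10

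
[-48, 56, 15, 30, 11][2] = 15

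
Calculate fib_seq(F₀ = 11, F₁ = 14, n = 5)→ [11, 14, 25, 39, 64]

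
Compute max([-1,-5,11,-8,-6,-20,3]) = 11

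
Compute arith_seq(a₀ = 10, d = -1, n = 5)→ [10, 9, 8, 7, 6]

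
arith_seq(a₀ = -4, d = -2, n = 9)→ [-4, -6, -8, -10, -12, -14, -16, -18, -20]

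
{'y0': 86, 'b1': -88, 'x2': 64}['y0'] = 86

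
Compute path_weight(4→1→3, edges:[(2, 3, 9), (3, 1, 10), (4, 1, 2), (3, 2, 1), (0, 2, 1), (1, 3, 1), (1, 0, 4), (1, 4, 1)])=3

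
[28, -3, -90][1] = -3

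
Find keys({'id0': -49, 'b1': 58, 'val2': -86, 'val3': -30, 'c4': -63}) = ['id0', 'b1', 'val2', 'val3', 'c4']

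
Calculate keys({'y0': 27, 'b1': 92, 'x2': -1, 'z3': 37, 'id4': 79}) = ['y0', 'b1', 'x2', 'z3', 'id4']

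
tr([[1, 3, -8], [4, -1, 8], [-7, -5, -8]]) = diagonal: 1 + (-1) + (-8)
= -8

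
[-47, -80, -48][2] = -48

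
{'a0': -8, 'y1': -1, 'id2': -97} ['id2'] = -97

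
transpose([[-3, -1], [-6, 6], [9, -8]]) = [[-3, -6, 9], [-1, 6, -8]]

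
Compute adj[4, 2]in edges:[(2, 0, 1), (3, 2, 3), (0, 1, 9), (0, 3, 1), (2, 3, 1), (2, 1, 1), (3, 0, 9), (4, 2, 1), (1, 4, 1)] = 1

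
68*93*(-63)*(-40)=15936480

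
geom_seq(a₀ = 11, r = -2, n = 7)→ [11, -22, 44, -88, 176, -352, 704]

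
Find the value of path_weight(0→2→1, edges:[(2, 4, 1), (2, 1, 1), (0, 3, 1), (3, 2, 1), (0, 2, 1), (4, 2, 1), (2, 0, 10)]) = w(0→2)=1 + w(2→1)=1
= 2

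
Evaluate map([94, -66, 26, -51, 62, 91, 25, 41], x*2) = [188, -132, 52, -102, 124, 182, 50, 82]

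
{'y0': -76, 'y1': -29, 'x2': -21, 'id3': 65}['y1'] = -29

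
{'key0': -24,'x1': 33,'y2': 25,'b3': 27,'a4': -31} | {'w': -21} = {'key0': -24, 'x1': 33, 'y2': 25, 'b3': 27, 'a4': -31, 'w': -21}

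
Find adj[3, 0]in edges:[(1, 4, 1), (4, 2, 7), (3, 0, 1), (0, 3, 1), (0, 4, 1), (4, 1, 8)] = 1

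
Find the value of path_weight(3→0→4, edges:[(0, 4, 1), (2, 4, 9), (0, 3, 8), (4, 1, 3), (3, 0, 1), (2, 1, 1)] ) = 2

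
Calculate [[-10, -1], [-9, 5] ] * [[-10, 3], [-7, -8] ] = C[0][0] = (-10)*(-10) + (-1)*(-7) = 107
C[0][1] = (-10)*(3) + (-1)*(-8) = -22
C[1][0] = (-9)*(-10) + (5)*(-7) = 55
C[1][1] = (-9)*(3) + (5)*(-8) = -67
= [[107, -22], [55, -67]]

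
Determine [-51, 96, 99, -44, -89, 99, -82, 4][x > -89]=keep x where x > -89: -51✓, 96✓, 99✓, -44✓, -89✗, 99✓, -82✓, 4✓
= [-51, 96, 99, -44, 99, -82, 4]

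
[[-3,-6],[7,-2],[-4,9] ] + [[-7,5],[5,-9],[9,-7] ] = [[-10, -1], [12, -11], [5, 2]]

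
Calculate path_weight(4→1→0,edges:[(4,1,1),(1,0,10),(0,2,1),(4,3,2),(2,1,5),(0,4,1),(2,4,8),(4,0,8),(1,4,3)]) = w(4→1)=1 + w(1→0)=10
= 11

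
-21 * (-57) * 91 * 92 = 10021284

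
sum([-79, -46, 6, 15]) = -104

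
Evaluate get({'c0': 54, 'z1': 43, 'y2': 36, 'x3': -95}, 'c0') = 54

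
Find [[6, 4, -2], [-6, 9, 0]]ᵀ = [[6, -6], [4, 9], [-2, 0]]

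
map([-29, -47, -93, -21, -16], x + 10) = -29+10=-19, -47+10=-37, -93+10=-83, -21+10=-11, -16+10=-6
= [-19, -37, -83, -11, -6]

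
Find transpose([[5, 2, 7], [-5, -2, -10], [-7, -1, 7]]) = [[5, -5, -7], [2, -2, -1], [7, -10, 7]]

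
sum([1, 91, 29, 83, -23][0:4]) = 204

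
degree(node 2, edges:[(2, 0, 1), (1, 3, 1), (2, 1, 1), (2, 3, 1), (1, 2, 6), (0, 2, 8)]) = 5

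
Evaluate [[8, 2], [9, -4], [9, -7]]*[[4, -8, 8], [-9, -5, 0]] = [[14, -74, 64], [72, -52, 72], [99, -37, 72]]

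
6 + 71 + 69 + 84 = 230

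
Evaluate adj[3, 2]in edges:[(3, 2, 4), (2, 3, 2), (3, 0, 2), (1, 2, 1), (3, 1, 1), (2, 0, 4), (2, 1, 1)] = 4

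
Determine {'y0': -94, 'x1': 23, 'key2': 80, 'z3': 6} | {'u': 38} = {'y0': -94, 'x1': 23, 'key2': 80, 'z3': 6, 'u': 38}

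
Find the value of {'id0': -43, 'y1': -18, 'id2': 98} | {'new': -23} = {'id0': -43, 'y1': -18, 'id2': 98, 'new': -23}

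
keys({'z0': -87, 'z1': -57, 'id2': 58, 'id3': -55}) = ['z0', 'z1', 'id2', 'id3']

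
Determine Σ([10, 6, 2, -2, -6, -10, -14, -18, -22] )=10 + 6 + 2 + (-2) + (-6) + (-10) + (-14) + (-18) + (-22)
= -54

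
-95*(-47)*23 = 102695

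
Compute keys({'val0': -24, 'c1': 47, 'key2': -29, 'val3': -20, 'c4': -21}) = ['val0', 'c1', 'key2', 'val3', 'c4']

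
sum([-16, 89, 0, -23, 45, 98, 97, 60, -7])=(-16) + 89 + 0 + (-23) + 45 + 98 + 97 + 60 + (-7)
= 343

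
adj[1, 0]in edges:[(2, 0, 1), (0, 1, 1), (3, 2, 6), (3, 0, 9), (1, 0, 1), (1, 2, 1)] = 1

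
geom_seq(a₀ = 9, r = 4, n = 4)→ [9, 36, 144, 576]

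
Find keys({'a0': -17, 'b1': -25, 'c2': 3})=['a0', 'b1', 'c2']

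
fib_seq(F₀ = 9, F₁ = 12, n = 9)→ [9, 12, 21, 33, 54, 87, 141, 228, 369]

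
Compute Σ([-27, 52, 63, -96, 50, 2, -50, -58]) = (-27) + 52 + 63 + (-96) + 50 + 2 + (-50) + (-58)
= -64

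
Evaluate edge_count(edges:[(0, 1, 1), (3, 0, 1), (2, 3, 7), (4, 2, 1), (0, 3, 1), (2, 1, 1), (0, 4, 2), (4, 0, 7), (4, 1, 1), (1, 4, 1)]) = 10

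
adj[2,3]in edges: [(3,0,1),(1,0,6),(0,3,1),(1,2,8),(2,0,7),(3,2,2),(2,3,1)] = 1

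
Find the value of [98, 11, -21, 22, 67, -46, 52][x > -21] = keep x where x > -21: 98✓, 11✓, -21✗, 22✓, 67✓, -46✗, 52✓
= [98, 11, 22, 67, 52]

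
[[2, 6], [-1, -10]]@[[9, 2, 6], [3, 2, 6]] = C[0][0] = (2)*(9) + (6)*(3) = 36
C[0][1] = (2)*(2) + (6)*(2) = 16
C[0][2] = (2)*(6) + (6)*(6) = 48
C[1][0] = (-1)*(9) + (-10)*(3) = -39
C[1][1] = (-1)*(2) + (-10)*(2) = -22
C[1][2] = (-1)*(6) + (-10)*(6) = -66
= [[36, 16, 48], [-39, -22, -66]]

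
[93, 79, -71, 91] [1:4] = [79, -71, 91]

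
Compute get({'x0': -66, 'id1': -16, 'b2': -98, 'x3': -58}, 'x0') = -66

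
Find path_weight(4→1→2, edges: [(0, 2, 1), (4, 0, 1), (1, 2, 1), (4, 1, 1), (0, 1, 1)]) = 2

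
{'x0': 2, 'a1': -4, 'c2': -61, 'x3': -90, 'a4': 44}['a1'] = -4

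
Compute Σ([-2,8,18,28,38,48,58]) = (-2) + 8 + 18 + 28 + 38 + 48 + 58
= 196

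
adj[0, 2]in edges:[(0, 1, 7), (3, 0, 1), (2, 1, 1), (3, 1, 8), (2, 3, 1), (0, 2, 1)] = 1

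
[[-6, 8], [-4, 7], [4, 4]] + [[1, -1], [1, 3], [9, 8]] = [[-5, 7], [-3, 10], [13, 12]]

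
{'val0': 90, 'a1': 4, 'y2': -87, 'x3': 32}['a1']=4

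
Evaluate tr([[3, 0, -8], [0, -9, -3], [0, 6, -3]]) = -9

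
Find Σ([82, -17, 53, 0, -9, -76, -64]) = -31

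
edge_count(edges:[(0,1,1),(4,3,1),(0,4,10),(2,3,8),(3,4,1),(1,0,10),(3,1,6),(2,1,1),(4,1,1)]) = 9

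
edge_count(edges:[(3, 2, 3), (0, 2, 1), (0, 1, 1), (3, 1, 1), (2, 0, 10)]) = 5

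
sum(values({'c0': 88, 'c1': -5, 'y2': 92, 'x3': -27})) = 148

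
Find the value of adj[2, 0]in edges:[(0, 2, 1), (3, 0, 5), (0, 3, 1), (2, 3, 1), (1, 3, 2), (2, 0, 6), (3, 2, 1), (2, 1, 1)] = 6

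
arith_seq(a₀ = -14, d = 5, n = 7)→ a_0 = -14 + 0*5 = -14
a_1 = -14 + 1*5 = -9
a_2 = -14 + 2*5 = -4
...
= [-14, -9, -4, 1, 6, 11, 16]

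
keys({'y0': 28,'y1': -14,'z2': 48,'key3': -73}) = ['y0', 'y1', 'z2', 'key3']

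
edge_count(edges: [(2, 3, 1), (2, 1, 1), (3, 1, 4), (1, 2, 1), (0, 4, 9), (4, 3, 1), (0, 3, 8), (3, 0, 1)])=8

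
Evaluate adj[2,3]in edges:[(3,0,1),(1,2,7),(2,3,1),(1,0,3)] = 1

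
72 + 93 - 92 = 73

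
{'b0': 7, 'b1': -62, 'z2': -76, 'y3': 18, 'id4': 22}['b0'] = 7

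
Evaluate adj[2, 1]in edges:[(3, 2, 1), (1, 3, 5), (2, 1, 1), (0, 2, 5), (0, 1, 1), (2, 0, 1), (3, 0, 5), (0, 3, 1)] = 1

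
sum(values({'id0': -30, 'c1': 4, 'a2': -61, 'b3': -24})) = -111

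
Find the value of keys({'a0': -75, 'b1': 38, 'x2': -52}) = ['a0', 'b1', 'x2']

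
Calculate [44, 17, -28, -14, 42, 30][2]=-28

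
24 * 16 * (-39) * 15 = -224640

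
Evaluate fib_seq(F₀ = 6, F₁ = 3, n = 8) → [6, 3, 9, 12, 21, 33, 54, 87]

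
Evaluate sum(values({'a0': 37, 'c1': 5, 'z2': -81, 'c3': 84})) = 45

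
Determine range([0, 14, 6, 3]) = 14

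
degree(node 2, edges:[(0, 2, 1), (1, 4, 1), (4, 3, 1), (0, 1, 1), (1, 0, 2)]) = 1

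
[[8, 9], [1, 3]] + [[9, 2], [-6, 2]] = [[17, 11], [-5, 5]]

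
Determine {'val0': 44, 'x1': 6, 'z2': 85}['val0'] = 44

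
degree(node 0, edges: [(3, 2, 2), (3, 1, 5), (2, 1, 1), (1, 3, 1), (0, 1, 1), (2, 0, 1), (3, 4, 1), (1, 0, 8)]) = incident: (0,1), (2,0), (1,0)
= 3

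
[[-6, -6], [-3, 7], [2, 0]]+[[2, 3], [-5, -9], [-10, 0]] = [[-4, -3], [-8, -2], [-8, 0]]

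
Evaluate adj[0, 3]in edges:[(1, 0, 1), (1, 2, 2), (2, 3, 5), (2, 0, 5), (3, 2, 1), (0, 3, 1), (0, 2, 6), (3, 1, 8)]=1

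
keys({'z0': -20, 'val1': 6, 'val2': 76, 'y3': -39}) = ['z0', 'val1', 'val2', 'y3']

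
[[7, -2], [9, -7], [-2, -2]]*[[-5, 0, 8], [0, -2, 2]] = C[0][0] = (7)*(-5) + (-2)*(0) = -35
C[0][1] = (7)*(0) + (-2)*(-2) = 4
C[0][2] = (7)*(8) + (-2)*(2) = 52
C[1][0] = (9)*(-5) + (-7)*(0) = -45
C[1][1] = (9)*(0) + (-7)*(-2) = 14
C[1][2] = (9)*(8) + (-7)*(2) = 58
... (3 more cells)
= [[-35, 4, 52], [-45, 14, 58], [10, 4, -20]]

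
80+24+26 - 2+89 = 217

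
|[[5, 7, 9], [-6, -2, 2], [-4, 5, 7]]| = -224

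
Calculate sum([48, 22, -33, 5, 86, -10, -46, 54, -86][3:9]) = slice → [5, 86, -10, -46, 54, -86]
5 + 86 + (-10) + (-46) + 54 + (-86)
= 3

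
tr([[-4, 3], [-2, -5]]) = diagonal: (-4) + (-5)
= -9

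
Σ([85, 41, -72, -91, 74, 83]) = 120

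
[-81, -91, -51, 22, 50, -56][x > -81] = keep x where x > -81: -81✗, -91✗, -51✓, 22✓, 50✓, -56✓
= [-51, 22, 50, -56]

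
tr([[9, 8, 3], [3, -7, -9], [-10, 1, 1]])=diagonal: 9 + (-7) + 1
= 3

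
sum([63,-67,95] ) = 63 + (-67) + 95
= 91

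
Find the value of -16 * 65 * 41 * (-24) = 1023360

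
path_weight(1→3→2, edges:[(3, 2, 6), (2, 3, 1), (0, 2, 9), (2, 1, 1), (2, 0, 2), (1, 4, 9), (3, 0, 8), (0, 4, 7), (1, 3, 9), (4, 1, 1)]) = w(1→3)=9 + w(3→2)=6
= 15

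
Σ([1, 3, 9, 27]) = 1 + 3 + 9 + 27
= 40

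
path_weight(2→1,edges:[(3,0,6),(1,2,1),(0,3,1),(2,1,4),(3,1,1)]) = 4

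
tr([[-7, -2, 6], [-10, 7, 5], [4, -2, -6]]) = diagonal: (-7) + 7 + (-6)
= -6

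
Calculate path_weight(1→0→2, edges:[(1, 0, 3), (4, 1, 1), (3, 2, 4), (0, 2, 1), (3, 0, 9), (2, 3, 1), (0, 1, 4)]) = 4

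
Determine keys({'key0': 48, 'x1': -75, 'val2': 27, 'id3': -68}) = ['key0', 'x1', 'val2', 'id3']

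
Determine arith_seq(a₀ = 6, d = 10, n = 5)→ [6, 16, 26, 36, 46]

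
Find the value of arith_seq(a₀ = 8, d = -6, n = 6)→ [8, 2, -4, -10, -16, -22]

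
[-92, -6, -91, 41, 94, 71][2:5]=[-91, 41, 94]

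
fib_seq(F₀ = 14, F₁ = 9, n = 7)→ [14, 9, 23, 32, 55, 87, 142]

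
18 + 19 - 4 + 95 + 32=160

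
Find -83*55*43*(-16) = 3140720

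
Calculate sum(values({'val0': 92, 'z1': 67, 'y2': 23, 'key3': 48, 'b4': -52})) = 92 + 67 + 23 + 48 + (-52)
= 178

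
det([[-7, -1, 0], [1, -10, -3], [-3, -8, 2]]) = 301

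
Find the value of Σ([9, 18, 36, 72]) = 9 + 18 + 36 + 72
= 135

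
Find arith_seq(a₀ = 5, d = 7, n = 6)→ a_0 = 5 + 0*7 = 5
a_1 = 5 + 1*7 = 12
a_2 = 5 + 2*7 = 19
...
= [5, 12, 19, 26, 33, 40]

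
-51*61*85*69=-18246015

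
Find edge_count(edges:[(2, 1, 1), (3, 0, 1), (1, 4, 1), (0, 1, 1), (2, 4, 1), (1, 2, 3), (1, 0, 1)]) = 7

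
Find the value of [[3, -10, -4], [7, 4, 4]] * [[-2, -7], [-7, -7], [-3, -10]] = [[76, 89], [-54, -117]]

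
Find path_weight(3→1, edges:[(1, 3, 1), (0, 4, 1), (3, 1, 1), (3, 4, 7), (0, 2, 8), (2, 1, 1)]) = 1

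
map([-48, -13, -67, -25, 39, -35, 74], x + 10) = [-38, -3, -57, -15, 49, -25, 84]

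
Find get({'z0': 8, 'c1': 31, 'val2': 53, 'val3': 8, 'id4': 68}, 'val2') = 53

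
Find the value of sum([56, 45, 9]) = 56 + 45 + 9
= 110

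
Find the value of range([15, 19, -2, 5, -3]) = 22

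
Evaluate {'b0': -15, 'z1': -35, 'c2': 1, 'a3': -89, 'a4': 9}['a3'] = -89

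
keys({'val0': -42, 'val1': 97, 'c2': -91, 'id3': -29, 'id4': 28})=['val0', 'val1', 'c2', 'id3', 'id4']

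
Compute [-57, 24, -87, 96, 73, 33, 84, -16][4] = 73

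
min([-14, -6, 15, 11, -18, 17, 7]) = -18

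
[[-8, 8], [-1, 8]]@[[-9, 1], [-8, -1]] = C[0][0] = (-8)*(-9) + (8)*(-8) = 8
C[0][1] = (-8)*(1) + (8)*(-1) = -16
C[1][0] = (-1)*(-9) + (8)*(-8) = -55
C[1][1] = (-1)*(1) + (8)*(-1) = -9
= [[8, -16], [-55, -9]]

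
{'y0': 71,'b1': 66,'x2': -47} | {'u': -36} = {'y0': 71, 'b1': 66, 'x2': -47, 'u': -36}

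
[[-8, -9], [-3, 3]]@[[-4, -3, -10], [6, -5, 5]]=[[-22, 69, 35], [30, -6, 45]]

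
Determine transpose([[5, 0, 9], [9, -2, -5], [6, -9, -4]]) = [[5, 9, 6], [0, -2, -9], [9, -5, -4]]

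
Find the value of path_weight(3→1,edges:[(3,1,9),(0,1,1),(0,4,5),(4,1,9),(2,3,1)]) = 9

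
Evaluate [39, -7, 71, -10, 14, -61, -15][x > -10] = [39, -7, 71, 14]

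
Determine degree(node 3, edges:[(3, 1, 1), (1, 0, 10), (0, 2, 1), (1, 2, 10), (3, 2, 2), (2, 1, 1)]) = incident: (3,1), (3,2)
= 2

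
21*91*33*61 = 3846843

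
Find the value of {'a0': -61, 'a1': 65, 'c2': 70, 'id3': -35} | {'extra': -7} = {'a0': -61, 'a1': 65, 'c2': 70, 'id3': -35, 'extra': -7}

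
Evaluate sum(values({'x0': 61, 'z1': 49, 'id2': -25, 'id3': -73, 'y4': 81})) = 93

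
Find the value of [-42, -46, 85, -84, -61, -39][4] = -61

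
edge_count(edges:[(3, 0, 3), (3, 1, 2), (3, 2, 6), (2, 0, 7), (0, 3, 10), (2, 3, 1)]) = 6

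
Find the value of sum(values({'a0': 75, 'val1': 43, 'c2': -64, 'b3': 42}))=75 + 43 + (-64) + 42
= 96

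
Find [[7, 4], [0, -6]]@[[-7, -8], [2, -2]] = [[-41, -64], [-12, 12]]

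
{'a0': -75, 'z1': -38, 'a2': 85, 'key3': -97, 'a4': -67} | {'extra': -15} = {'a0': -75, 'z1': -38, 'a2': 85, 'key3': -97, 'a4': -67, 'extra': -15}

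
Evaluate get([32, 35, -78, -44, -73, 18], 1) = 35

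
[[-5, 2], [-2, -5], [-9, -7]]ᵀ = [[-5, -2, -9], [2, -5, -7]]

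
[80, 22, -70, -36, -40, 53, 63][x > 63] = keep x where x > 63: 80✓, 22✗, -70✗, -36✗, -40✗, 53✗, 63✗
= [80]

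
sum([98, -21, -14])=63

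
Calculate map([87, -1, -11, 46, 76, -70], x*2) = [174, -2, -22, 92, 152, -140]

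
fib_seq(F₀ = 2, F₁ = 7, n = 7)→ [2, 7, 9, 16, 25, 41, 66]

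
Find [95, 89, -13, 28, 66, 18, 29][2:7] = [-13, 28, 66, 18, 29]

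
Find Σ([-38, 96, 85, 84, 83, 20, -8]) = (-38) + 96 + 85 + 84 + 83 + 20 + (-8)
= 322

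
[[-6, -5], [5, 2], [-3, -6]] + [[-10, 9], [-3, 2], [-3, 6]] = [[-16, 4], [2, 4], [-6, 0]]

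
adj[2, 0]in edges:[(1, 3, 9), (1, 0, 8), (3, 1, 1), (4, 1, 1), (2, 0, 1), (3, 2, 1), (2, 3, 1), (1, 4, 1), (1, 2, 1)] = 1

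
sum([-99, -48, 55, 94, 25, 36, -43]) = (-99) + (-48) + 55 + 94 + 25 + 36 + (-43)
= 20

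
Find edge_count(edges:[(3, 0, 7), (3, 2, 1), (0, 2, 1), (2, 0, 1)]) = 4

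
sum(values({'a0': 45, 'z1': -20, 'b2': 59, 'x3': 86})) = 45 + (-20) + 59 + 86
= 170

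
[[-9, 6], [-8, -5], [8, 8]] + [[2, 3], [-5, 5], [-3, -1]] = [[-7, 9], [-13, 0], [5, 7]]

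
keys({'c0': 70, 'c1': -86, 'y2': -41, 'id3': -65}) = ['c0', 'c1', 'y2', 'id3']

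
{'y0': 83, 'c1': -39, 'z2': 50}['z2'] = 50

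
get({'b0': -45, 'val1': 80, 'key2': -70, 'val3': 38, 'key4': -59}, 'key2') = -70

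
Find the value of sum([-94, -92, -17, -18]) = -221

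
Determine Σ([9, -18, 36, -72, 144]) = 9 + -18 + 36 + -72 + 144
= 99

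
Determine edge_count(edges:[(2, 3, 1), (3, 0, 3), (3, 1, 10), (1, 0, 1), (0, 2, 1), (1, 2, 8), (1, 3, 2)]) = 7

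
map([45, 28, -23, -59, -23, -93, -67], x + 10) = [55, 38, -13, -49, -13, -83, -57]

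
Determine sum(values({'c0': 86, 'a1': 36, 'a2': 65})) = 187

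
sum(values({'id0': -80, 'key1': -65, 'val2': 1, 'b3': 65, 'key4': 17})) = (-80) + (-65) + 1 + 65 + 17
= -62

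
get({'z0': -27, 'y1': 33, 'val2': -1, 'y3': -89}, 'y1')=33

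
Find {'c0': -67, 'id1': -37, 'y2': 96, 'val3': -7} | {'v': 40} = {'c0': -67, 'id1': -37, 'y2': 96, 'val3': -7, 'v': 40}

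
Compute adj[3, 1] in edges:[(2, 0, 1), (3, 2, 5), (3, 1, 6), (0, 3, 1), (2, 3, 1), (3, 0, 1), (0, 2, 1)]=6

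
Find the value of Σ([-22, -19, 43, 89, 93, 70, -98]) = 156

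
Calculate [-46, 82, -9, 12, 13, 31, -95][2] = -9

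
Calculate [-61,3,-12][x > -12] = [3]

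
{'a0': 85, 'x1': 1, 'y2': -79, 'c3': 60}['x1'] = 1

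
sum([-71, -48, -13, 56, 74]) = (-71) + (-48) + (-13) + 56 + 74
= -2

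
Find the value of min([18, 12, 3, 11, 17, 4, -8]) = -8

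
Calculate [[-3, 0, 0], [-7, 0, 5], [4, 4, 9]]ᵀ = [[-3, -7, 4], [0, 0, 4], [0, 5, 9]]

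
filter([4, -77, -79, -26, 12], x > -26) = [4, 12]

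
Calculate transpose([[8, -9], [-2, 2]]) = [[8, -2], [-9, 2]]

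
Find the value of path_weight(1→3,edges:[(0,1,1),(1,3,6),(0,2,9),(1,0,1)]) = w(1→3)=6
= 6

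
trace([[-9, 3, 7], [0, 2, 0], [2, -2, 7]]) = 0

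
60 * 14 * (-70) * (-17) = 999600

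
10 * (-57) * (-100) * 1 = 57000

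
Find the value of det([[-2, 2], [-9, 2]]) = (-2)*(2) - (2)*(-9)
= 14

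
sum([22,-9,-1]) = 12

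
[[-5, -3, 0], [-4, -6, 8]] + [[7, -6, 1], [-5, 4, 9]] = [[2, -9, 1], [-9, -2, 17]]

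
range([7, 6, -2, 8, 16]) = 18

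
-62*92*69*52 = -20465952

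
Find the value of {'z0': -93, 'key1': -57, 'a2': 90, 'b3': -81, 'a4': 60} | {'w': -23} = {'z0': -93, 'key1': -57, 'a2': 90, 'b3': -81, 'a4': 60, 'w': -23}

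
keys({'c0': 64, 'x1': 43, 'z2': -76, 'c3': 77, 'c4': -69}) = ['c0', 'x1', 'z2', 'c3', 'c4']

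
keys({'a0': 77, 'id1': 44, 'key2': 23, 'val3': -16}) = ['a0', 'id1', 'key2', 'val3']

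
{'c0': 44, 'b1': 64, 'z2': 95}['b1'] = 64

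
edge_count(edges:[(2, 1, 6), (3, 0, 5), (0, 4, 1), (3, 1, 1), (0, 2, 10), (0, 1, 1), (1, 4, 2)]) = 7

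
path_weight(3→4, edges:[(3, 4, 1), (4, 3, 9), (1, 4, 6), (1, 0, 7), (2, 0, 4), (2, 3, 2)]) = 1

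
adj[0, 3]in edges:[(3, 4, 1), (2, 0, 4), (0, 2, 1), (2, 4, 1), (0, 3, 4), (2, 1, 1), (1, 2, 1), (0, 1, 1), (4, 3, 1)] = 4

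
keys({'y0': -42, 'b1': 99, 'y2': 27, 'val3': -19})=['y0', 'b1', 'y2', 'val3']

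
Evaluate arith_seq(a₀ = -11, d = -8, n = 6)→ [-11, -19, -27, -35, -43, -51]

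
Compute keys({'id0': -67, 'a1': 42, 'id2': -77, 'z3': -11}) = ['id0', 'a1', 'id2', 'z3']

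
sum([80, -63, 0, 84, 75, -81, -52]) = 43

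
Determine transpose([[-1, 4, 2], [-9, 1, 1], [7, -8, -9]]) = [[-1, -9, 7], [4, 1, -8], [2, 1, -9]]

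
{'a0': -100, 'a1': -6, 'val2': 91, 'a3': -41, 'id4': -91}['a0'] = -100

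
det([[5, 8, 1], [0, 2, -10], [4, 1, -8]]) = (1)*(5)*det([[2, -10], [1, -8]]) + (-1)*(8)*det([[0, -10], [4, -8]]) + (1)*(1)*det([[0, 2], [4, 1]])
= -30 + -320 + -8
= -358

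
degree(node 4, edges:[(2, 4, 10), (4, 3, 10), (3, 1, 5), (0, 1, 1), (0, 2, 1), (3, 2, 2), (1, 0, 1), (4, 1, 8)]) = incident: (2,4), (4,3), (4,1)
= 3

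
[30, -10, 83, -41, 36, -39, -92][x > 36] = [83]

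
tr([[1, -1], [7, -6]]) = -5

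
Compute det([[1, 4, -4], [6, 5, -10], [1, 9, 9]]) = -317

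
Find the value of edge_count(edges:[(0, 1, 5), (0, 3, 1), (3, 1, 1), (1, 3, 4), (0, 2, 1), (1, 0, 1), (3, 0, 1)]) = 7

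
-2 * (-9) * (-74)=-1332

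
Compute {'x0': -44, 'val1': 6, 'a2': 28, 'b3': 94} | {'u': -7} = {'x0': -44, 'val1': 6, 'a2': 28, 'b3': 94, 'u': -7}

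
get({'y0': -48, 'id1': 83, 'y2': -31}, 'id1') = 83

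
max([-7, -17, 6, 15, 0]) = 15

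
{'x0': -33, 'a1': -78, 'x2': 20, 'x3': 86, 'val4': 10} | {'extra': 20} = {'x0': -33, 'a1': -78, 'x2': 20, 'x3': 86, 'val4': 10, 'extra': 20}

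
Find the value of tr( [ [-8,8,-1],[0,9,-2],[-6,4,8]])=9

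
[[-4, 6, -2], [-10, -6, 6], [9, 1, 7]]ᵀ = [[-4, -10, 9], [6, -6, 1], [-2, 6, 7]]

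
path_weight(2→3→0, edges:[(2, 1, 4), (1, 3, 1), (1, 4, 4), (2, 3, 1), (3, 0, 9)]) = 10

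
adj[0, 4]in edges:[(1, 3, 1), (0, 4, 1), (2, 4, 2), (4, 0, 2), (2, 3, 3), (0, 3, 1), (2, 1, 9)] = 1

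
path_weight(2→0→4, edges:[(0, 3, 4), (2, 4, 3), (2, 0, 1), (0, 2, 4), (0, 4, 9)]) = w(2→0)=1 + w(0→4)=9
= 10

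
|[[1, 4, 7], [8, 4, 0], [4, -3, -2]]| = -224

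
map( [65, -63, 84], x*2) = 65*2=130, -63*2=-126, 84*2=168
= [130, -126, 168]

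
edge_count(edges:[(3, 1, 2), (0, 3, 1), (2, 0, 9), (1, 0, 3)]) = 4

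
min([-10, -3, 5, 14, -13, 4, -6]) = -13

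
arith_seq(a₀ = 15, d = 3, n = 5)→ a_0 = 15 + 0*3 = 15
a_1 = 15 + 1*3 = 18
a_2 = 15 + 2*3 = 21
...
= [15, 18, 21, 24, 27]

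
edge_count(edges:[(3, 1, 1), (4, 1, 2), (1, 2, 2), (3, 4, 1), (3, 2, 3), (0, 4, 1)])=6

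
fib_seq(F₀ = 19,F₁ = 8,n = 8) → F_2 = F_1 + F_0 = 27
F_3 = F_2 + F_1 = 35
F_4 = F_3 + F_2 = 62
...
= [19, 8, 27, 35, 62, 97, 159, 256]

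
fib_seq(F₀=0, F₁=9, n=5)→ [0, 9, 9, 18, 27]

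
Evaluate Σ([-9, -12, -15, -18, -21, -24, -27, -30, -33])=-189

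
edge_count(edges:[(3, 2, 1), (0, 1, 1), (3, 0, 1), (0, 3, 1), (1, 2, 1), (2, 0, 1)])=6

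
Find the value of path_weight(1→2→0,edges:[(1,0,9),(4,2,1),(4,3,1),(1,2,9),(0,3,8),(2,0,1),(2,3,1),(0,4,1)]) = 10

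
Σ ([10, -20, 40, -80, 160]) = 110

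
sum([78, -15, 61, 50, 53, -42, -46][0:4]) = 174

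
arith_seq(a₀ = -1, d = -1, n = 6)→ [-1, -2, -3, -4, -5, -6]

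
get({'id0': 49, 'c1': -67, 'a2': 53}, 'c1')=-67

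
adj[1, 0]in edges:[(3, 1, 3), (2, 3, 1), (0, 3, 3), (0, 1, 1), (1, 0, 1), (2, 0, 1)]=1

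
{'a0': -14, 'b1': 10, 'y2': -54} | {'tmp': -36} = {'a0': -14, 'b1': 10, 'y2': -54, 'tmp': -36}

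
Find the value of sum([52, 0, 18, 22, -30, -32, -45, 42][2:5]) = 10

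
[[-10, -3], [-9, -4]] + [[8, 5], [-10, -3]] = [[-2, 2], [-19, -7]]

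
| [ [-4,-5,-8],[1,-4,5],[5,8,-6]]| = -315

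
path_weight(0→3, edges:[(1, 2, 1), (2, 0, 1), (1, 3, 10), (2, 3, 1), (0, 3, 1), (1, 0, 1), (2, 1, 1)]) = 1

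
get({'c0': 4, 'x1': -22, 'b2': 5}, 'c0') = 4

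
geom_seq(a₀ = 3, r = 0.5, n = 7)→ a_0 = 3*0.5^0 = 3.0
a_1 = 3*0.5^1 = 1.5
a_2 = 3*0.5^2 = 0.75
...
= [3.0, 1.5, 0.75, 0.375, 0.1875, 0.09375, 0.046875]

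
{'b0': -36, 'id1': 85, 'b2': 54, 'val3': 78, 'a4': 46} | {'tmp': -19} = {'b0': -36, 'id1': 85, 'b2': 54, 'val3': 78, 'a4': 46, 'tmp': -19}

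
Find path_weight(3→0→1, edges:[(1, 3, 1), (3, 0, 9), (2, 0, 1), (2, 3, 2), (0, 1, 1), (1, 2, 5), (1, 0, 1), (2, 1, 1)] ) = w(3→0)=9 + w(0→1)=1
= 10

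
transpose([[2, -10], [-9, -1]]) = [[2, -9], [-10, -1]]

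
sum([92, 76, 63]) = 231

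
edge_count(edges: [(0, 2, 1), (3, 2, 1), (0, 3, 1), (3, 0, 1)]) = 4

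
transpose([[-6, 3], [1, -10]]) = [[-6, 1], [3, -10]]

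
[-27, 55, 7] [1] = 55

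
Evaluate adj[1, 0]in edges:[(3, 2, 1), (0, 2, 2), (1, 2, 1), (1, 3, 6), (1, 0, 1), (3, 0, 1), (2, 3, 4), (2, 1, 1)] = 1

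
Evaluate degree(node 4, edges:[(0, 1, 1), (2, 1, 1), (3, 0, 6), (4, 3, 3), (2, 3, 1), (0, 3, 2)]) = 1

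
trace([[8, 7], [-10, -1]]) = diagonal: 8 + (-1)
= 7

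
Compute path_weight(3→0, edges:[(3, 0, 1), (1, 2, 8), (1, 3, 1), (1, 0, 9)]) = w(3→0)=1
= 1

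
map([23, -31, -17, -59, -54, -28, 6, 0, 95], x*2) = 23*2=46, -31*2=-62, -17*2=-34, -59*2=-118, -54*2=-108, -28*2=-56, 6*2=12, 0*2=0, 95*2=190
= [46, -62, -34, -118, -108, -56, 12, 0, 190]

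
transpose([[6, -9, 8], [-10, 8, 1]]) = [[6, -10], [-9, 8], [8, 1]]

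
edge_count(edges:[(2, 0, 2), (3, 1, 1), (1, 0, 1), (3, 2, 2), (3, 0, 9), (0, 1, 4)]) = 6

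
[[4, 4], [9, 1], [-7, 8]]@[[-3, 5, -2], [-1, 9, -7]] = [[-16, 56, -36], [-28, 54, -25], [13, 37, -42]]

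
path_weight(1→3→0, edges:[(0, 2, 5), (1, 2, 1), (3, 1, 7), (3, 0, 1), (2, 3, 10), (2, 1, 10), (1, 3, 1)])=w(1→3)=1 + w(3→0)=1
= 2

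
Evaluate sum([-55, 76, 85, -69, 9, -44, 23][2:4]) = 16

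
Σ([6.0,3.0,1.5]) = 6.0 + 3.0 + 1.5
= 10.5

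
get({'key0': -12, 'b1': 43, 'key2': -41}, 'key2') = -41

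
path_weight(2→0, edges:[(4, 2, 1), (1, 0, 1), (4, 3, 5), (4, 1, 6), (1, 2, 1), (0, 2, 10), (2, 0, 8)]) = w(2→0)=8
= 8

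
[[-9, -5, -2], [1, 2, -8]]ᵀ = [[-9, 1], [-5, 2], [-2, -8]]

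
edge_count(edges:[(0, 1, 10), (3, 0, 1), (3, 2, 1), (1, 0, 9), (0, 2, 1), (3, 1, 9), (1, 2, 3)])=7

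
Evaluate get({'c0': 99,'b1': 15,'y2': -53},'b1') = 15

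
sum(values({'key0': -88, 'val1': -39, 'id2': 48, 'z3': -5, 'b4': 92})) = (-88) + (-39) + 48 + (-5) + 92
= 8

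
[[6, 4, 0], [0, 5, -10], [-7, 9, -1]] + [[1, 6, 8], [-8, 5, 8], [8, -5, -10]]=[[7, 10, 8], [-8, 10, -2], [1, 4, -11]]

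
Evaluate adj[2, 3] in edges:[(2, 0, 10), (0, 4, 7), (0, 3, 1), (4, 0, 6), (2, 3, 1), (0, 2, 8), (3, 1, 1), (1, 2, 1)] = 1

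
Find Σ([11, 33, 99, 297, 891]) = 1331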